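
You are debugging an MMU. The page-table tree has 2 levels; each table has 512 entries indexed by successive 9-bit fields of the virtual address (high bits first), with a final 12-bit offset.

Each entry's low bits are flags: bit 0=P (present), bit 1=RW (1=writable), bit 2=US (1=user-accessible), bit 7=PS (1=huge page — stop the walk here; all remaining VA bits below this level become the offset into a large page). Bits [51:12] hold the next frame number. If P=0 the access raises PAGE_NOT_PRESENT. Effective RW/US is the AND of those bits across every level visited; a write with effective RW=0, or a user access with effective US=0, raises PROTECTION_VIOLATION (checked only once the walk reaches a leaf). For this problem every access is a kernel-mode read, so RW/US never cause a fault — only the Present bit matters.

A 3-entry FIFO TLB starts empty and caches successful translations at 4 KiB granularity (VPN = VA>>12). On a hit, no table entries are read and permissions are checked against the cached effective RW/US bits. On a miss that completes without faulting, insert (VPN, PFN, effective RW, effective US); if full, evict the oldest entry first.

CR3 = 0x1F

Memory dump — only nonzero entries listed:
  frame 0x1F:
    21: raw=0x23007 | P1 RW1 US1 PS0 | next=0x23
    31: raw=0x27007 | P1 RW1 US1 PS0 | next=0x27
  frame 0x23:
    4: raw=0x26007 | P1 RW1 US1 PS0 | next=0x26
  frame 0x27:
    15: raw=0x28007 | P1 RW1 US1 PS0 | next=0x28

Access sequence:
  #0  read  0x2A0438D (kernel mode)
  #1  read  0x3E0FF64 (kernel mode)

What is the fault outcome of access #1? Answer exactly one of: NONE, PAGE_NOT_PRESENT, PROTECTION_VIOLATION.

Per-access translation:
#0 VA=0x2A0438D (r,kernel):
  lvl0: tbl 0x1F, slot 21 ⇒ 0x23007 (P1/RW1/US1/PS0)
  lvl1: tbl 0x23, slot 4 ⇒ 0x26007 (P1/RW1/US1/PS0)
  ✓ 0x2638D  — 2 lookups
#1 VA=0x3E0FF64 (r,kernel):
  lvl0: tbl 0x1F, slot 31 ⇒ 0x27007 (P1/RW1/US1/PS0)
  lvl1: tbl 0x27, slot 15 ⇒ 0x28007 (P1/RW1/US1/PS0)
  ✓ 0x28F64  — 2 lookups

Access #1 fault: NONE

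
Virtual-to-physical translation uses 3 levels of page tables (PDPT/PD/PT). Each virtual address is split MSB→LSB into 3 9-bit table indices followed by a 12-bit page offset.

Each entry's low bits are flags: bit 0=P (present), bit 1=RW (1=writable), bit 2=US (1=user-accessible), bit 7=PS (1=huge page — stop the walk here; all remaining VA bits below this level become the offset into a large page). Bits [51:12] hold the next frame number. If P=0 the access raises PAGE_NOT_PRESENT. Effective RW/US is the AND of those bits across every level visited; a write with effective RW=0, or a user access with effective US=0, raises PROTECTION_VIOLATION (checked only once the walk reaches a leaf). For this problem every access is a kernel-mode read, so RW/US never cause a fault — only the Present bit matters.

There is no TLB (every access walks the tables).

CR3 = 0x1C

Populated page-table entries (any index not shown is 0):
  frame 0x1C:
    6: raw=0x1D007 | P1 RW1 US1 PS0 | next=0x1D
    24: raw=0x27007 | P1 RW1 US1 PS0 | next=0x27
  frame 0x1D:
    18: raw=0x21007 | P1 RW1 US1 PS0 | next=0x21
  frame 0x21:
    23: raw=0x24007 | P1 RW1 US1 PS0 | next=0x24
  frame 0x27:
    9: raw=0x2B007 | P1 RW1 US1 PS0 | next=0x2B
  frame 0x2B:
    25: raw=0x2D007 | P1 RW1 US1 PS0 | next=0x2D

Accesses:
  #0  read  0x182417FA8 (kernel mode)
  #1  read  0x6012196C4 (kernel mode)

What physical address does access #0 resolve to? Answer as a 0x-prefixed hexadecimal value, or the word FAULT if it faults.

Per-access translation:
#0 VA=0x182417FA8 (r,kernel):
  lvl0: tbl 0x1C, slot 6 ⇒ 0x1D007 (P1/RW1/US1/PS0)
  lvl1: tbl 0x1D, slot 18 ⇒ 0x21007 (P1/RW1/US1/PS0)
  lvl2: tbl 0x21, slot 23 ⇒ 0x24007 (P1/RW1/US1/PS0)
  ✓ 0x24FA8  — 3 lookups
#1 VA=0x6012196C4 (r,kernel):
  lvl0: tbl 0x1C, slot 24 ⇒ 0x27007 (P1/RW1/US1/PS0)
  lvl1: tbl 0x27, slot 9 ⇒ 0x2B007 (P1/RW1/US1/PS0)
  lvl2: tbl 0x2B, slot 25 ⇒ 0x2D007 (P1/RW1/US1/PS0)
  ✓ 0x2D6C4  — 3 lookups

Access #0 PA: 0x24FA8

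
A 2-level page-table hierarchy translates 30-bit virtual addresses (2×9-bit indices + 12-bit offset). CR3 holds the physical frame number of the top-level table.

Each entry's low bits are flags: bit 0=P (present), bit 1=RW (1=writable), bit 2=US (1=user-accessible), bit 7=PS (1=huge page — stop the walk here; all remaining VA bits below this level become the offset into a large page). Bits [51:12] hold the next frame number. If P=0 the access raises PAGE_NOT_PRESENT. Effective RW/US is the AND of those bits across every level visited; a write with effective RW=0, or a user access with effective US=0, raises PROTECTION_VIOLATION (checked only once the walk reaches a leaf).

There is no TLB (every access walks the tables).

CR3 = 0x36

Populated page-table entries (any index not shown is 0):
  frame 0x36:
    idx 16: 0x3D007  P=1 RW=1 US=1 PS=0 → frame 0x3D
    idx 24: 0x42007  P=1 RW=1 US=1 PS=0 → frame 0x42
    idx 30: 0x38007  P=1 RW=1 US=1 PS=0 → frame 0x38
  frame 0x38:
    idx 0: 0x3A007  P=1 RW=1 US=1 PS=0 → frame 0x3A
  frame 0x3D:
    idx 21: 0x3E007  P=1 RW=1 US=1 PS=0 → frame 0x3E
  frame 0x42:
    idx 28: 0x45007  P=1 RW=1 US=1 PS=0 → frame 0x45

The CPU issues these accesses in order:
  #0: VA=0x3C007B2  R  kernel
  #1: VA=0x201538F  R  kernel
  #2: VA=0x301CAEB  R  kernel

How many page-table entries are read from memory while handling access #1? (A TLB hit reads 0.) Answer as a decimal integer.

Walk each access:
#0 VA=0x3C007B2 (r,kernel):
  L0: frame=0x36 idx=30 entry=0x38007 [P=1 RW=1 US=1 PS=0]
  L1: frame=0x38 idx=0 entry=0x3A007 [P=1 RW=1 US=1 PS=0]
  ✓ 0x3A7B2  — 2 lookups
#1 VA=0x201538F (r,kernel):
  L0: frame=0x36 idx=16 entry=0x3D007 [P=1 RW=1 US=1 PS=0]
  L1: frame=0x3D idx=21 entry=0x3E007 [P=1 RW=1 US=1 PS=0]
  ✓ 0x3E38F  — 2 lookups
#2 VA=0x301CAEB (r,kernel):
  L0: frame=0x36 idx=24 entry=0x42007 [P=1 RW=1 US=1 PS=0]
  L1: frame=0x42 idx=28 entry=0x45007 [P=1 RW=1 US=1 PS=0]
  ✓ 0x45AEB  — 2 lookups

Entries read for #1: 2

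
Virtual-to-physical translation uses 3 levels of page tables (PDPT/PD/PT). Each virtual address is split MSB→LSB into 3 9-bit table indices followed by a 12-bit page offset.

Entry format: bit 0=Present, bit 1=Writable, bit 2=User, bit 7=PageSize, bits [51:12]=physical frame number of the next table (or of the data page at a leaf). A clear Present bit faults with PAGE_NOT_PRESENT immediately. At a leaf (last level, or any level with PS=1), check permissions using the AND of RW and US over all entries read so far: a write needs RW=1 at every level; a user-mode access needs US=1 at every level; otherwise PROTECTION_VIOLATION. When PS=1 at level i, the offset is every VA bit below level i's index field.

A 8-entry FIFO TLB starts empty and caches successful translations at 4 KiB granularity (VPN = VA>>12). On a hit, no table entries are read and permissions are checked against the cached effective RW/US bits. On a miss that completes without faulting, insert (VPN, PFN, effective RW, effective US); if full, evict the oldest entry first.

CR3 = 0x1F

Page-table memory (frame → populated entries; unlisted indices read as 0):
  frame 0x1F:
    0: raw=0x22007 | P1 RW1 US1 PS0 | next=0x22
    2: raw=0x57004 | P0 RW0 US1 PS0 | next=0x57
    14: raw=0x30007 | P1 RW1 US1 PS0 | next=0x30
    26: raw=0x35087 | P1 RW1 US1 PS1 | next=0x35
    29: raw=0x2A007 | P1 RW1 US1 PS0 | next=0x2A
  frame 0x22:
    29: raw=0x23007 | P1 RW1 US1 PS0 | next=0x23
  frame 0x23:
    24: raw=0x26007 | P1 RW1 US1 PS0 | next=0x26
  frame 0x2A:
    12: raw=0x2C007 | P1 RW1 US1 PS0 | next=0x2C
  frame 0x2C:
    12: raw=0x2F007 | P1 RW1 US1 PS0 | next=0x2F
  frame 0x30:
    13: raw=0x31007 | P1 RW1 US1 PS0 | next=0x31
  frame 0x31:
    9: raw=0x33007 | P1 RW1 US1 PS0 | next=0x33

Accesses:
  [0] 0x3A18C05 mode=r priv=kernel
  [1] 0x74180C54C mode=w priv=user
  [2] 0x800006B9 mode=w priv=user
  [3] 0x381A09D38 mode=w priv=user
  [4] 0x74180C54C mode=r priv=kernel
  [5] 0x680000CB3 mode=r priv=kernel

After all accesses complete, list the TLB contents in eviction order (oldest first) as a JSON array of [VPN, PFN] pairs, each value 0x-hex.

Per-access translation:
#0 VA=0x3A18C05 (r,kernel):
  L0: frame=0x1F idx=0 entry=0x22007 [P=1 RW=1 US=1 PS=0]
  L1: frame=0x22 idx=29 entry=0x23007 [P=1 RW=1 US=1 PS=0]
  L2: frame=0x23 idx=24 entry=0x26007 [P=1 RW=1 US=1 PS=0]
  ✓ 0x26C05  — 3 lookups
#1 VA=0x74180C54C (w,user):
  L0: frame=0x1F idx=29 entry=0x2A007 [P=1 RW=1 US=1 PS=0]
  L1: frame=0x2A idx=12 entry=0x2C007 [P=1 RW=1 US=1 PS=0]
  L2: frame=0x2C idx=12 entry=0x2F007 [P=1 RW=1 US=1 PS=0]
  ✓ 0x2F54C  — 3 lookups
#2 VA=0x800006B9 (w,user):
  L0: frame=0x1F idx=2 entry=0x57004 [P=0 RW=0 US=1 PS=0]
  ⇒ fault: PAGE_NOT_PRESENT  — 1 lookups
#3 VA=0x381A09D38 (w,user):
  L0: frame=0x1F idx=14 entry=0x30007 [P=1 RW=1 US=1 PS=0]
  L1: frame=0x30 idx=13 entry=0x31007 [P=1 RW=1 US=1 PS=0]
  L2: frame=0x31 idx=9 entry=0x33007 [P=1 RW=1 US=1 PS=0]
  ✓ 0x33D38  — 3 lookups
#4 VA=0x74180C54C (r,kernel):
  TLB hit vpn=0x74180C → PA=0x2F54C
#5 VA=0x680000CB3 (r,kernel):
  L0: frame=0x1F idx=26 entry=0x35087 [P=1 RW=1 US=1 PS=1]
  ✓ 0x35CB3 (huge @L0)  — 1 lookups

TLB: [["0x3A18", "0x26"], ["0x74180C", "0x2F"], ["0x381A09", "0x33"], ["0x680000", "0x35"]]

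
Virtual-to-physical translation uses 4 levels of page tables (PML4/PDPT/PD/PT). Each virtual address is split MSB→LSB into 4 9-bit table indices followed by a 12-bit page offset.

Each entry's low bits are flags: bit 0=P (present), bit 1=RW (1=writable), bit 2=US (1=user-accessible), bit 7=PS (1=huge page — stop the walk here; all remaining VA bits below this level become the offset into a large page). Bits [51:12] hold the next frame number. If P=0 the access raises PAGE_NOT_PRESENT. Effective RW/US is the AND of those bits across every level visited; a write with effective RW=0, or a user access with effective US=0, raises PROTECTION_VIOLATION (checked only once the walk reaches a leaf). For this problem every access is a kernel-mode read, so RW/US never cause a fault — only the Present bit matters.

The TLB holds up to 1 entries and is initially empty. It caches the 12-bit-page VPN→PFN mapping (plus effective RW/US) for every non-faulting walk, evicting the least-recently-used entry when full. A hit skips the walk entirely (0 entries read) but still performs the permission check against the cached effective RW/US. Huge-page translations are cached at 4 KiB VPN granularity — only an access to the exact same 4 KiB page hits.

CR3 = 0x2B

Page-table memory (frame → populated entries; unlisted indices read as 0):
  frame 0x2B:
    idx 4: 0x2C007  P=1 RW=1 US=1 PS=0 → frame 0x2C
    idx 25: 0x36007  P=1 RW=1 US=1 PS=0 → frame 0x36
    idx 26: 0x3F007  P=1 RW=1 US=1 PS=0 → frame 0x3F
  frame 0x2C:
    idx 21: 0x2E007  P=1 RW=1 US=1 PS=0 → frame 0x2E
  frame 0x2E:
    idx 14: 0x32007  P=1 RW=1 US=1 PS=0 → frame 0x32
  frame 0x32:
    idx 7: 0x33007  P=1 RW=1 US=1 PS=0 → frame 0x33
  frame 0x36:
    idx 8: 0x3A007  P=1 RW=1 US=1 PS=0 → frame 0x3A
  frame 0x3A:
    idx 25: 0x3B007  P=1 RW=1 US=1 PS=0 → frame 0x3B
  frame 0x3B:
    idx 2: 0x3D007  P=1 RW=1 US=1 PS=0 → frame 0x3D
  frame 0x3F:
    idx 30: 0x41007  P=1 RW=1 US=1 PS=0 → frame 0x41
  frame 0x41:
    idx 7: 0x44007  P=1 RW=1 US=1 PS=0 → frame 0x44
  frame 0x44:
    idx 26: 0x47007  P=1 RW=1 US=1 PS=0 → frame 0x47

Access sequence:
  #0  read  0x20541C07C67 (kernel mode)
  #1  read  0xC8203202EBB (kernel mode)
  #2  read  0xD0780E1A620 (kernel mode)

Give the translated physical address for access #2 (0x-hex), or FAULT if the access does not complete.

Trace:
#0 VA=0x20541C07C67 (r,kernel):
  L0 @0x2B[4] → 0x2C007  P=1,RW=1,US=1,PS=0
  L1 @0x2C[21] → 0x2E007  P=1,RW=1,US=1,PS=0
  L2 @0x2E[14] → 0x32007  P=1,RW=1,US=1,PS=0
  L3 @0x32[7] → 0x33007  P=1,RW=1,US=1,PS=0
  ⇒ phys 0x33C67  [4 reads]
#1 VA=0xC8203202EBB (r,kernel):
  L0 @0x2B[25] → 0x36007  P=1,RW=1,US=1,PS=0
  L1 @0x36[8] → 0x3A007  P=1,RW=1,US=1,PS=0
  L2 @0x3A[25] → 0x3B007  P=1,RW=1,US=1,PS=0
  L3 @0x3B[2] → 0x3D007  P=1,RW=1,US=1,PS=0
  ⇒ phys 0x3DEBB  [4 reads]
#2 VA=0xD0780E1A620 (r,kernel):
  L0 @0x2B[26] → 0x3F007  P=1,RW=1,US=1,PS=0
  L1 @0x3F[30] → 0x41007  P=1,RW=1,US=1,PS=0
  L2 @0x41[7] → 0x44007  P=1,RW=1,US=1,PS=0
  L3 @0x44[26] → 0x47007  P=1,RW=1,US=1,PS=0
  ⇒ phys 0x47620  [4 reads]

Access #2 PA: 0x47620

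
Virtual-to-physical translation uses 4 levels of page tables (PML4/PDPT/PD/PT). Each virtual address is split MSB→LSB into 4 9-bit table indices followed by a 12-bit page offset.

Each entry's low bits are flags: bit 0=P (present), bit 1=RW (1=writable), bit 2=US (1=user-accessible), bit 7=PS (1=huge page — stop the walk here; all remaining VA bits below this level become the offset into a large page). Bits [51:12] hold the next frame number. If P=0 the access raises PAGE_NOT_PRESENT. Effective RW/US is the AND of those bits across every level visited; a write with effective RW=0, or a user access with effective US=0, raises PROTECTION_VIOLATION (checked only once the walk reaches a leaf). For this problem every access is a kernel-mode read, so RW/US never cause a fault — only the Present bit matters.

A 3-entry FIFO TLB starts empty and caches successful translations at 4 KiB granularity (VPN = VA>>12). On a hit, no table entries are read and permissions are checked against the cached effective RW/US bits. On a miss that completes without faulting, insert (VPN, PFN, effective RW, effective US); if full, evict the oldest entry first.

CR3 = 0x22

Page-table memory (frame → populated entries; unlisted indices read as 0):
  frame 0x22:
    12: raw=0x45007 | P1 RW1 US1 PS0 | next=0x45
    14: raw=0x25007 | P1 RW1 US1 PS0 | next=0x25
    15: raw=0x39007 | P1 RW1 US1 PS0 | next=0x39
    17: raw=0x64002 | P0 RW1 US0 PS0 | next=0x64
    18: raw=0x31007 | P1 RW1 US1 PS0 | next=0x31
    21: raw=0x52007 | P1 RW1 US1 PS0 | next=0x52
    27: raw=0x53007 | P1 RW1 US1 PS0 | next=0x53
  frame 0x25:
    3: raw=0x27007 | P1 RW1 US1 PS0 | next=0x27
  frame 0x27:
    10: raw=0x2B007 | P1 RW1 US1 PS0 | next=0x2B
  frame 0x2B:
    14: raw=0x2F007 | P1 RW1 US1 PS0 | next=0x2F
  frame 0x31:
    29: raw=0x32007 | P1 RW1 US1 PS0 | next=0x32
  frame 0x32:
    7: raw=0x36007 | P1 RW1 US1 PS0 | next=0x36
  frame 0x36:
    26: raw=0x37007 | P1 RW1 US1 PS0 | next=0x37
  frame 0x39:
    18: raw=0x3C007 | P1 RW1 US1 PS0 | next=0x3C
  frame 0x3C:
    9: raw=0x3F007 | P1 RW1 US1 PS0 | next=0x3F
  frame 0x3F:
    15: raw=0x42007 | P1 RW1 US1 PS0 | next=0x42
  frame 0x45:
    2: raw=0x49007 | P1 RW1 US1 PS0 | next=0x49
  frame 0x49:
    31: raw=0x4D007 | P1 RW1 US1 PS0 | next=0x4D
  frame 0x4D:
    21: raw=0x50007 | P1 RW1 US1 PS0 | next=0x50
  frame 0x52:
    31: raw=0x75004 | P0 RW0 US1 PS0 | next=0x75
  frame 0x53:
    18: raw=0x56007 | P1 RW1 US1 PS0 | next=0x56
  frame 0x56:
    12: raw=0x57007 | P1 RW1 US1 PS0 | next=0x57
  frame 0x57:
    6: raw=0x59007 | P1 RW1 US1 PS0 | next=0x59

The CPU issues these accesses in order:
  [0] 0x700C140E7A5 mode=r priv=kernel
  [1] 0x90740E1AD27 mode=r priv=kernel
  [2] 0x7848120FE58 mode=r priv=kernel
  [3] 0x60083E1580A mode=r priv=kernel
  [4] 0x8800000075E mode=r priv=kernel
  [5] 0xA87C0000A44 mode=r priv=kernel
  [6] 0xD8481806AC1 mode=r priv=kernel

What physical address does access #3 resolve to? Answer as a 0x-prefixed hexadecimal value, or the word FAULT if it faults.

Per-access translation:
#0 VA=0x700C140E7A5 (r,kernel):
  [0] read 0x22 idx=14: raw=0x25007 flags P=1 W=1 U=1 S=0
  [1] read 0x25 idx=3: raw=0x27007 flags P=1 W=1 U=1 S=0
  [2] read 0x27 idx=10: raw=0x2B007 flags P=1 W=1 U=1 S=0
  [3] read 0x2B idx=14: raw=0x2F007 flags P=1 W=1 U=1 S=0
  ⇒ phys 0x2F7A5  [4 reads]
#1 VA=0x90740E1AD27 (r,kernel):
  [0] read 0x22 idx=18: raw=0x31007 flags P=1 W=1 U=1 S=0
  [1] read 0x31 idx=29: raw=0x32007 flags P=1 W=1 U=1 S=0
  [2] read 0x32 idx=7: raw=0x36007 flags P=1 W=1 U=1 S=0
  [3] read 0x36 idx=26: raw=0x37007 flags P=1 W=1 U=1 S=0
  ⇒ phys 0x37D27  [4 reads]
#2 VA=0x7848120FE58 (r,kernel):
  [0] read 0x22 idx=15: raw=0x39007 flags P=1 W=1 U=1 S=0
  [1] read 0x39 idx=18: raw=0x3C007 flags P=1 W=1 U=1 S=0
  [2] read 0x3C idx=9: raw=0x3F007 flags P=1 W=1 U=1 S=0
  [3] read 0x3F idx=15: raw=0x42007 flags P=1 W=1 U=1 S=0
  ⇒ phys 0x42E58  [4 reads]
#3 VA=0x60083E1580A (r,kernel):
  [0] read 0x22 idx=12: raw=0x45007 flags P=1 W=1 U=1 S=0
  [1] read 0x45 idx=2: raw=0x49007 flags P=1 W=1 U=1 S=0
  [2] read 0x49 idx=31: raw=0x4D007 flags P=1 W=1 U=1 S=0
  [3] read 0x4D idx=21: raw=0x50007 flags P=1 W=1 U=1 S=0
  ⇒ phys 0x5080A  [4 reads]
#4 VA=0x8800000075E (r,kernel):
  [0] read 0x22 idx=17: raw=0x64002 flags P=0 W=1 U=0 S=0
  → PAGE_NOT_PRESENT  (1 entries read)
#5 VA=0xA87C0000A44 (r,kernel):
  [0] read 0x22 idx=21: raw=0x52007 flags P=1 W=1 U=1 S=0
  [1] read 0x52 idx=31: raw=0x75004 flags P=0 W=0 U=1 S=0
  → PAGE_NOT_PRESENT  (2 entries read)
#6 VA=0xD8481806AC1 (r,kernel):
  [0] read 0x22 idx=27: raw=0x53007 flags P=1 W=1 U=1 S=0
  [1] read 0x53 idx=18: raw=0x56007 flags P=1 W=1 U=1 S=0
  [2] read 0x56 idx=12: raw=0x57007 flags P=1 W=1 U=1 S=0
  [3] read 0x57 idx=6: raw=0x59007 flags P=1 W=1 U=1 S=0
  ⇒ phys 0x59AC1  [4 reads]

Access #3 PA: 0x5080A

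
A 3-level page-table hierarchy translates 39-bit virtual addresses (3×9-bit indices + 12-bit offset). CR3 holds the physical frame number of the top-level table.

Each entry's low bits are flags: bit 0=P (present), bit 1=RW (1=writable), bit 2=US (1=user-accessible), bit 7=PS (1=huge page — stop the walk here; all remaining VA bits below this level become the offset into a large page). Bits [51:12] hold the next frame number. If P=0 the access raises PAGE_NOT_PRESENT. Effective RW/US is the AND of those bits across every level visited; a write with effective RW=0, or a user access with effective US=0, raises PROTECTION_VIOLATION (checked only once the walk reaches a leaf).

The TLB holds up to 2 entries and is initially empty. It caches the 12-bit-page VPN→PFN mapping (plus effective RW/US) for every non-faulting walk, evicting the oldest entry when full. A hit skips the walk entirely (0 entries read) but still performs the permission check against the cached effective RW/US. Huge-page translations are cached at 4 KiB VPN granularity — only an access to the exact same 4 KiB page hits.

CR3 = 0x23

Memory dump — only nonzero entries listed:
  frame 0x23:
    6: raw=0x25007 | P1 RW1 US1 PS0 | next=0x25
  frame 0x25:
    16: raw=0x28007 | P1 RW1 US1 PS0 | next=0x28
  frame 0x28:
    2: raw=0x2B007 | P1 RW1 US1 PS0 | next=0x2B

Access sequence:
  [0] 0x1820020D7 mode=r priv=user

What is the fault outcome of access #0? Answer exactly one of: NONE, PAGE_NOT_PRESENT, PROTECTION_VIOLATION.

Walk each access:
#0 VA=0x1820020D7 (r,user):
  [0] read 0x23 idx=6: raw=0x25007 flags P=1 W=1 U=1 S=0
  [1] read 0x25 idx=16: raw=0x28007 flags P=1 W=1 U=1 S=0
  [2] read 0x28 idx=2: raw=0x2B007 flags P=1 W=1 U=1 S=0
  → PA=0x2B0D7  (3 entries read)

Access #0 fault: NONE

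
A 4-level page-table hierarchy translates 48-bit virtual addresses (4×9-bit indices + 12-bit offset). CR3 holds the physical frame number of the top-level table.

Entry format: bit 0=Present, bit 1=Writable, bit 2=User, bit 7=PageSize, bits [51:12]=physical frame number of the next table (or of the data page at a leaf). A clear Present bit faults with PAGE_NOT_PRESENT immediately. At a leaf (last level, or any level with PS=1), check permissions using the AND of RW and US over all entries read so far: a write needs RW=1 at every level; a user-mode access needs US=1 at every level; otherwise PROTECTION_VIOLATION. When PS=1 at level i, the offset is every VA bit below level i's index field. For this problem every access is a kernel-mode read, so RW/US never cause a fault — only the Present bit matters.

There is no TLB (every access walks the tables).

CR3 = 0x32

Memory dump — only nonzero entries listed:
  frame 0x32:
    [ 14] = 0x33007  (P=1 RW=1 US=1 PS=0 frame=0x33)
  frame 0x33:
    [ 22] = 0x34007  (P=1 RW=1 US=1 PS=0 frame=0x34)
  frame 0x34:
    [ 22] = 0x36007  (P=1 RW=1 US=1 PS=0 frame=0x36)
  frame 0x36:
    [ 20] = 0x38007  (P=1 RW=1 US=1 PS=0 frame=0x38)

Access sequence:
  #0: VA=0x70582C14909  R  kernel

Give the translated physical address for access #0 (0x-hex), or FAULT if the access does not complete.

Trace:
#0 VA=0x70582C14909 (r,kernel):
  [0] read 0x32 idx=14: raw=0x33007 flags P=1 W=1 U=1 S=0
  [1] read 0x33 idx=22: raw=0x34007 flags P=1 W=1 U=1 S=0
  [2] read 0x34 idx=22: raw=0x36007 flags P=1 W=1 U=1 S=0
  [3] read 0x36 idx=20: raw=0x38007 flags P=1 W=1 U=1 S=0
  → PA=0x38909  (4 entries read)

Access #0 PA: 0x38909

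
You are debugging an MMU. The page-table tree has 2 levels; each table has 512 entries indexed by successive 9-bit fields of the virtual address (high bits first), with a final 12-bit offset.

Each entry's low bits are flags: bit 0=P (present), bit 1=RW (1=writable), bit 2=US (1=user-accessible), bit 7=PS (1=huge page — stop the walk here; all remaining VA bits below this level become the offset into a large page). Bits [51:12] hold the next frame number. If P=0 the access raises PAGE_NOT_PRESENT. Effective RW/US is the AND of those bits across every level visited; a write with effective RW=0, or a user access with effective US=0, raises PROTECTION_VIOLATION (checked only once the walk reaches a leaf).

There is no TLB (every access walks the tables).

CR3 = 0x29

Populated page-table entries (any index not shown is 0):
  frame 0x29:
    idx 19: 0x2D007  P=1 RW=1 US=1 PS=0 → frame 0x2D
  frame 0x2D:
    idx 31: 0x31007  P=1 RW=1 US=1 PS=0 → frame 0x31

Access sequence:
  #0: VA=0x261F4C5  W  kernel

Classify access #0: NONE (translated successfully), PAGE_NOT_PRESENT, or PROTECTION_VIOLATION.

Per-access translation:
#0 VA=0x261F4C5 (w,kernel):
  [0] read 0x29 idx=19: raw=0x2D007 flags P=1 W=1 U=1 S=0
  [1] read 0x2D idx=31: raw=0x31007 flags P=1 W=1 U=1 S=0
  ⇒ phys 0x314C5  [2 reads]

Access #0 fault: NONE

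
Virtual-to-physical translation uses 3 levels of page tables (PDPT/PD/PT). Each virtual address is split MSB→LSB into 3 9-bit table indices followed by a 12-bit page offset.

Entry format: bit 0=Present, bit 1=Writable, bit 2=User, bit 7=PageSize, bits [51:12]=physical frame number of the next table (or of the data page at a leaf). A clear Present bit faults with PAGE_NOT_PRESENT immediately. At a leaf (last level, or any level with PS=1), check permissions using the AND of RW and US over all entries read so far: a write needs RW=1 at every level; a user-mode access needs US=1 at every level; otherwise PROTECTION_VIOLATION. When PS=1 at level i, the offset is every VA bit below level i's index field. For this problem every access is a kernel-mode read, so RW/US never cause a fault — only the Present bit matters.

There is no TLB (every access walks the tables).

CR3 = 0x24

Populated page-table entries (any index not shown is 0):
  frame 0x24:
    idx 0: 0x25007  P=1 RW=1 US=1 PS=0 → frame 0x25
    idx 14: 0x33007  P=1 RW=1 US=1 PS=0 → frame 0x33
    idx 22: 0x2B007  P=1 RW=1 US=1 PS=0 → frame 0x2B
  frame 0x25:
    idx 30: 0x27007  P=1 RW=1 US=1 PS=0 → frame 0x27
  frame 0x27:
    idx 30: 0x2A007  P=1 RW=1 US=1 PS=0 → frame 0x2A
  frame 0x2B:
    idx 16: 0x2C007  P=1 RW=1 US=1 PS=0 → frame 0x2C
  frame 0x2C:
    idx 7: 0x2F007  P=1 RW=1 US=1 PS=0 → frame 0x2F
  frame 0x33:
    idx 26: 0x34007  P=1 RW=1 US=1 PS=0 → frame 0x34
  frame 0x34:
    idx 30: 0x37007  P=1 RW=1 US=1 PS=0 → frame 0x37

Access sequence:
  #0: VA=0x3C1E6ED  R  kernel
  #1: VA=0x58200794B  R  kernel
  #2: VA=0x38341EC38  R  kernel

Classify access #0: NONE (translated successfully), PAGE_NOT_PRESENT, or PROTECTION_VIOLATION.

Trace:
#0 VA=0x3C1E6ED (r,kernel):
  lvl0: tbl 0x24, slot 0 ⇒ 0x25007 (P1/RW1/US1/PS0)
  lvl1: tbl 0x25, slot 30 ⇒ 0x27007 (P1/RW1/US1/PS0)
  lvl2: tbl 0x27, slot 30 ⇒ 0x2A007 (P1/RW1/US1/PS0)
  ✓ 0x2A6ED  — 3 lookups
#1 VA=0x58200794B (r,kernel):
  lvl0: tbl 0x24, slot 22 ⇒ 0x2B007 (P1/RW1/US1/PS0)
  lvl1: tbl 0x2B, slot 16 ⇒ 0x2C007 (P1/RW1/US1/PS0)
  lvl2: tbl 0x2C, slot 7 ⇒ 0x2F007 (P1/RW1/US1/PS0)
  ✓ 0x2F94B  — 3 lookups
#2 VA=0x38341EC38 (r,kernel):
  lvl0: tbl 0x24, slot 14 ⇒ 0x33007 (P1/RW1/US1/PS0)
  lvl1: tbl 0x33, slot 26 ⇒ 0x34007 (P1/RW1/US1/PS0)
  lvl2: tbl 0x34, slot 30 ⇒ 0x37007 (P1/RW1/US1/PS0)
  ✓ 0x37C38  — 3 lookups

Access #0 fault: NONE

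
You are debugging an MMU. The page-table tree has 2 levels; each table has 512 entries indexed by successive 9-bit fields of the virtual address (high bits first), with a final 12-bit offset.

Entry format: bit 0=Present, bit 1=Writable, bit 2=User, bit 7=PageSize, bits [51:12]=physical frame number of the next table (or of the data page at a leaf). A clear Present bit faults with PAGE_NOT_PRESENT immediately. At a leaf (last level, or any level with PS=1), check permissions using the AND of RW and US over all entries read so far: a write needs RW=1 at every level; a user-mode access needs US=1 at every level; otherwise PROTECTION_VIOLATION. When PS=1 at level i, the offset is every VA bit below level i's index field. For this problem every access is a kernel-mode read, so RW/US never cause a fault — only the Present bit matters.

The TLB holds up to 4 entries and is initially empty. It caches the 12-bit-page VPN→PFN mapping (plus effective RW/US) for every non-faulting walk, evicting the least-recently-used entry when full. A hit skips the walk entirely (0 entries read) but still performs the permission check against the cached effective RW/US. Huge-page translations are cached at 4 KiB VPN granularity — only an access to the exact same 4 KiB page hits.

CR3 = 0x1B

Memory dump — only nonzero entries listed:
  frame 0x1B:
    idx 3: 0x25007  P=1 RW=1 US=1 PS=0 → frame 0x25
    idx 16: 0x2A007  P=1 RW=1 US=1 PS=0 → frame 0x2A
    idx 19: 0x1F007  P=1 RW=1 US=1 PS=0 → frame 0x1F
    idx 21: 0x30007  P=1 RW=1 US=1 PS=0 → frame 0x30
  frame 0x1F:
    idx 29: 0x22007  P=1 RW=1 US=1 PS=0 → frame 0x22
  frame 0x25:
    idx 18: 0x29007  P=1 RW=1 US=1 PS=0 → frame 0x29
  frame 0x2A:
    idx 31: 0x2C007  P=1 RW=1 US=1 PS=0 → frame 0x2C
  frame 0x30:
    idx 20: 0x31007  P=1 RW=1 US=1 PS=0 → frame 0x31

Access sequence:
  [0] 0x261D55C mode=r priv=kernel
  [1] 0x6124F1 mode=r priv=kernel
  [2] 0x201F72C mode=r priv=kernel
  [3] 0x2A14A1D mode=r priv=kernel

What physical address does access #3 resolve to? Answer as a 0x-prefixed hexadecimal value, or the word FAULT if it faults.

Walk each access:
#0 VA=0x261D55C (r,kernel):
  lvl0: tbl 0x1B, slot 19 ⇒ 0x1F007 (P1/RW1/US1/PS0)
  lvl1: tbl 0x1F, slot 29 ⇒ 0x22007 (P1/RW1/US1/PS0)
  ✓ 0x2255C  — 2 lookups
#1 VA=0x6124F1 (r,kernel):
  lvl0: tbl 0x1B, slot 3 ⇒ 0x25007 (P1/RW1/US1/PS0)
  lvl1: tbl 0x25, slot 18 ⇒ 0x29007 (P1/RW1/US1/PS0)
  ✓ 0x294F1  — 2 lookups
#2 VA=0x201F72C (r,kernel):
  lvl0: tbl 0x1B, slot 16 ⇒ 0x2A007 (P1/RW1/US1/PS0)
  lvl1: tbl 0x2A, slot 31 ⇒ 0x2C007 (P1/RW1/US1/PS0)
  ✓ 0x2C72C  — 2 lookups
#3 VA=0x2A14A1D (r,kernel):
  lvl0: tbl 0x1B, slot 21 ⇒ 0x30007 (P1/RW1/US1/PS0)
  lvl1: tbl 0x30, slot 20 ⇒ 0x31007 (P1/RW1/US1/PS0)
  ✓ 0x31A1D  — 2 lookups

Access #3 PA: 0x31A1D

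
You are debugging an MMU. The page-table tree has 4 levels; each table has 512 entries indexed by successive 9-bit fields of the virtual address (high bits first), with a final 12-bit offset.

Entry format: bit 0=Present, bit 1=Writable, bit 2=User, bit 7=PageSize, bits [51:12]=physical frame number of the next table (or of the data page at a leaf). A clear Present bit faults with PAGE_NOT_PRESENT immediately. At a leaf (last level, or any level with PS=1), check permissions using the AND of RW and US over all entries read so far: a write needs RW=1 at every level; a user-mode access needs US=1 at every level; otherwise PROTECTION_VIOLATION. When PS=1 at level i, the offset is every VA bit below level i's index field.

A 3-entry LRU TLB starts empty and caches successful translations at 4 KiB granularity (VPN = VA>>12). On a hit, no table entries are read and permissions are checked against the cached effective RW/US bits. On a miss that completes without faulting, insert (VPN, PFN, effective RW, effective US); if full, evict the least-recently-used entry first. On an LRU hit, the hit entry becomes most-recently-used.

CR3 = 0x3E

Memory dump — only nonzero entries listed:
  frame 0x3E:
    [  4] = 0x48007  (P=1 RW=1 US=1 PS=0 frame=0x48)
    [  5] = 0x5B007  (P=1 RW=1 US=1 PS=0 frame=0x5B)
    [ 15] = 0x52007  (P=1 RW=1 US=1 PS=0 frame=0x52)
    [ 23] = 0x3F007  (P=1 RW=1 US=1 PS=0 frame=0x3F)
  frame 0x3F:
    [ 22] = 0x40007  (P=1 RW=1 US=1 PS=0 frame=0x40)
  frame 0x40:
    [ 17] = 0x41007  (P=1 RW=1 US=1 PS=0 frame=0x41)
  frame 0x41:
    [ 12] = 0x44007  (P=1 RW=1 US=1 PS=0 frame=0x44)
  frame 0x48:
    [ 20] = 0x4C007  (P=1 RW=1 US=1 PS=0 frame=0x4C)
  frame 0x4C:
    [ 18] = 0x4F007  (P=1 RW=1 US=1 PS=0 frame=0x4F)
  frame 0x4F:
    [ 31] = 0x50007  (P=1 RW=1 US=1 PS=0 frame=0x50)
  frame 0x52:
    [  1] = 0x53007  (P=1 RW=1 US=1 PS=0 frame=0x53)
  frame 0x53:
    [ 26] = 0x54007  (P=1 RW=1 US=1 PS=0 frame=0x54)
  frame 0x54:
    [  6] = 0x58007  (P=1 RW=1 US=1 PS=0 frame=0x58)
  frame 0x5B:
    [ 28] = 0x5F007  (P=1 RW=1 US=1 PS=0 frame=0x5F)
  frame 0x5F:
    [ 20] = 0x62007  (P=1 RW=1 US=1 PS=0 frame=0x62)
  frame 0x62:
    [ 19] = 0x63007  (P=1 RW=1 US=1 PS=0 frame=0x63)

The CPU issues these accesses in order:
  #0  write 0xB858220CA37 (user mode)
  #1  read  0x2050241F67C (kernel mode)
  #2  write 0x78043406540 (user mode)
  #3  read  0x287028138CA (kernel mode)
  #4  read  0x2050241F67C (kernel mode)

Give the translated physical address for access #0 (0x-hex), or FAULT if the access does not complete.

Walk each access:
#0 VA=0xB858220CA37 (w,user):
  L0: frame=0x3E idx=23 entry=0x3F007 [P=1 RW=1 US=1 PS=0]
  L1: frame=0x3F idx=22 entry=0x40007 [P=1 RW=1 US=1 PS=0]
  L2: frame=0x40 idx=17 entry=0x41007 [P=1 RW=1 US=1 PS=0]
  L3: frame=0x41 idx=12 entry=0x44007 [P=1 RW=1 US=1 PS=0]
  ✓ 0x44A37  — 4 lookups
#1 VA=0x2050241F67C (r,kernel):
  L0: frame=0x3E idx=4 entry=0x48007 [P=1 RW=1 US=1 PS=0]
  L1: frame=0x48 idx=20 entry=0x4C007 [P=1 RW=1 US=1 PS=0]
  L2: frame=0x4C idx=18 entry=0x4F007 [P=1 RW=1 US=1 PS=0]
  L3: frame=0x4F idx=31 entry=0x50007 [P=1 RW=1 US=1 PS=0]
  ✓ 0x5067C  — 4 lookups
#2 VA=0x78043406540 (w,user):
  L0: frame=0x3E idx=15 entry=0x52007 [P=1 RW=1 US=1 PS=0]
  L1: frame=0x52 idx=1 entry=0x53007 [P=1 RW=1 US=1 PS=0]
  L2: frame=0x53 idx=26 entry=0x54007 [P=1 RW=1 US=1 PS=0]
  L3: frame=0x54 idx=6 entry=0x58007 [P=1 RW=1 US=1 PS=0]
  ✓ 0x58540  — 4 lookups
#3 VA=0x287028138CA (r,kernel):
  L0: frame=0x3E idx=5 entry=0x5B007 [P=1 RW=1 US=1 PS=0]
  L1: frame=0x5B idx=28 entry=0x5F007 [P=1 RW=1 US=1 PS=0]
  L2: frame=0x5F idx=20 entry=0x62007 [P=1 RW=1 US=1 PS=0]
  L3: frame=0x62 idx=19 entry=0x63007 [P=1 RW=1 US=1 PS=0]
  ✓ 0x638CA  — 4 lookups
#4 VA=0x2050241F67C (r,kernel):
  TLB hit vpn=0x2050241F → PA=0x5067C

Access #0 PA: 0x44A37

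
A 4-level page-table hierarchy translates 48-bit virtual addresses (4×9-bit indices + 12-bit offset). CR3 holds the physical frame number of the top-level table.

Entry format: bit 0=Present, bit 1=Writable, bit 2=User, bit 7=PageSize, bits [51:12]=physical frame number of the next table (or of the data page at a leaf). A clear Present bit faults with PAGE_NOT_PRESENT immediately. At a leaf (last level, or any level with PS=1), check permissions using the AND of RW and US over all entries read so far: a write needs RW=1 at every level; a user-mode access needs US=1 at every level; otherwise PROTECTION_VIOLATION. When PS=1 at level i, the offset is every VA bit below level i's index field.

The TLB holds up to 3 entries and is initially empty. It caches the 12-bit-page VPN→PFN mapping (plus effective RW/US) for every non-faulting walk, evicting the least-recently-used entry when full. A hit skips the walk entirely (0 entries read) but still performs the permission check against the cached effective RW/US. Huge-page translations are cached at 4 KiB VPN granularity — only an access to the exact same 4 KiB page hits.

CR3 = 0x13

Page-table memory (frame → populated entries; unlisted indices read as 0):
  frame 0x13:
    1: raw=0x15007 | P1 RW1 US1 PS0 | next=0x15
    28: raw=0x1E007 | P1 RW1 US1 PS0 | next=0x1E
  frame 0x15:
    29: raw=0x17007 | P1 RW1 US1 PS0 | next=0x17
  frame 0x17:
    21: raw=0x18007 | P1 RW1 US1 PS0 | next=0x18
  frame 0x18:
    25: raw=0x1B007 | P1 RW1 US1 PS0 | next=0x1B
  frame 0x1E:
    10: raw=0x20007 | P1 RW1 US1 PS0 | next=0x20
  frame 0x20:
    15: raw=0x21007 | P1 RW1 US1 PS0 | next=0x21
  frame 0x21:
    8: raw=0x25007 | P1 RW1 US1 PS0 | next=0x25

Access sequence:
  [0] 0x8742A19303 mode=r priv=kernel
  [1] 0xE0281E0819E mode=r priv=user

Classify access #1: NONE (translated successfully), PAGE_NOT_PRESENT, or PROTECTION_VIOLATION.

Per-access translation:
#0 VA=0x8742A19303 (r,kernel):
  [0] read 0x13 idx=1: raw=0x15007 flags P=1 W=1 U=1 S=0
  [1] read 0x15 idx=29: raw=0x17007 flags P=1 W=1 U=1 S=0
  [2] read 0x17 idx=21: raw=0x18007 flags P=1 W=1 U=1 S=0
  [3] read 0x18 idx=25: raw=0x1B007 flags P=1 W=1 U=1 S=0
  ⇒ phys 0x1B303  [4 reads]
#1 VA=0xE0281E0819E (r,user):
  [0] read 0x13 idx=28: raw=0x1E007 flags P=1 W=1 U=1 S=0
  [1] read 0x1E idx=10: raw=0x20007 flags P=1 W=1 U=1 S=0
  [2] read 0x20 idx=15: raw=0x21007 flags P=1 W=1 U=1 S=0
  [3] read 0x21 idx=8: raw=0x25007 flags P=1 W=1 U=1 S=0
  ⇒ phys 0x2519E  [4 reads]

Access #1 fault: NONE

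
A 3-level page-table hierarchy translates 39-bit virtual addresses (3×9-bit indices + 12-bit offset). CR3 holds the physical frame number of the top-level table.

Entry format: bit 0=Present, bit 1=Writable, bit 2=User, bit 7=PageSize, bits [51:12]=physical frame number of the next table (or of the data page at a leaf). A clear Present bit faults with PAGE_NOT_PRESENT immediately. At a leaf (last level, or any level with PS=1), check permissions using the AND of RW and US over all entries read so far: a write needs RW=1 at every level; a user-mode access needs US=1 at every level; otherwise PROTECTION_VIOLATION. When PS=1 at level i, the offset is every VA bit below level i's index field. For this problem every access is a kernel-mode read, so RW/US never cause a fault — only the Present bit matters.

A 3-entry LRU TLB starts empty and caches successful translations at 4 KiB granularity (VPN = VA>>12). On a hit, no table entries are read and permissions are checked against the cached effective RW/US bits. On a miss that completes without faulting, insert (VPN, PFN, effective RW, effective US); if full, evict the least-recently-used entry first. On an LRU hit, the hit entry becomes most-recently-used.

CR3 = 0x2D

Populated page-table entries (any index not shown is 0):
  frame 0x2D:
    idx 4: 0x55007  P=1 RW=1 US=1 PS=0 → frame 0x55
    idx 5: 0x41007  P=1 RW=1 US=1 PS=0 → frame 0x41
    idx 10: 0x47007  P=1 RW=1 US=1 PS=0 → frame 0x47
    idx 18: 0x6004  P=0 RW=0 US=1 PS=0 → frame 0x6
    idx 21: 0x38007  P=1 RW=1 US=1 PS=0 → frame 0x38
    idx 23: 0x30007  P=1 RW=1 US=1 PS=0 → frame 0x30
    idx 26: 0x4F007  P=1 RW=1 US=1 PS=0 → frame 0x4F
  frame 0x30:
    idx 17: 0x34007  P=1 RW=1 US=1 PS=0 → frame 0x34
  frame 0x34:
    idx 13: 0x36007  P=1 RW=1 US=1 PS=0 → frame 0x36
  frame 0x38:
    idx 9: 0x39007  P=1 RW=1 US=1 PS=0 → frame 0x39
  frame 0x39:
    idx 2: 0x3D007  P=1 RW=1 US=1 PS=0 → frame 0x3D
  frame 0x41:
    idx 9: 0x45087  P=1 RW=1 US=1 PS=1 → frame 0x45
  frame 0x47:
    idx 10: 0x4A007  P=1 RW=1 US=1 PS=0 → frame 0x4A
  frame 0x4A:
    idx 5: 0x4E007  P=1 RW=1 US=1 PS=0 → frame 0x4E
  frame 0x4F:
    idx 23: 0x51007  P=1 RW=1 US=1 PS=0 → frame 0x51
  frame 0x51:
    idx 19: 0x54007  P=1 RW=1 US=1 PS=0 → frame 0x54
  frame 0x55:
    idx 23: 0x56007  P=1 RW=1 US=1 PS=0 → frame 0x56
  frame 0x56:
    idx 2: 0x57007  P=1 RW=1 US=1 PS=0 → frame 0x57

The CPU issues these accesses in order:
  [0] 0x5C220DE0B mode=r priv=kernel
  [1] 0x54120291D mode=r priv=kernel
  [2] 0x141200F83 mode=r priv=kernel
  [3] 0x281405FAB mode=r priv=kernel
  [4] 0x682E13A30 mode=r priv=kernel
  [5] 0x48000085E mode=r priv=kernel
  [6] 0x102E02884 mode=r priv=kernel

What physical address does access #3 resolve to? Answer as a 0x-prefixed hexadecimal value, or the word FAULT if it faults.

Per-access translation:
#0 VA=0x5C220DE0B (r,kernel):
  [0] read 0x2D idx=23: raw=0x30007 flags P=1 W=1 U=1 S=0
  [1] read 0x30 idx=17: raw=0x34007 flags P=1 W=1 U=1 S=0
  [2] read 0x34 idx=13: raw=0x36007 flags P=1 W=1 U=1 S=0
  ✓ 0x36E0B  — 3 lookups
#1 VA=0x54120291D (r,kernel):
  [0] read 0x2D idx=21: raw=0x38007 flags P=1 W=1 U=1 S=0
  [1] read 0x38 idx=9: raw=0x39007 flags P=1 W=1 U=1 S=0
  [2] read 0x39 idx=2: raw=0x3D007 flags P=1 W=1 U=1 S=0
  ✓ 0x3D91D  — 3 lookups
#2 VA=0x141200F83 (r,kernel):
  [0] read 0x2D idx=5: raw=0x41007 flags P=1 W=1 U=1 S=0
  [1] read 0x41 idx=9: raw=0x45087 flags P=1 W=1 U=1 S=1
  ✓ 0x45F83 (huge @L1)  — 2 lookups
#3 VA=0x281405FAB (r,kernel):
  [0] read 0x2D idx=10: raw=0x47007 flags P=1 W=1 U=1 S=0
  [1] read 0x47 idx=10: raw=0x4A007 flags P=1 W=1 U=1 S=0
  [2] read 0x4A idx=5: raw=0x4E007 flags P=1 W=1 U=1 S=0
  ✓ 0x4EFAB  — 3 lookups
#4 VA=0x682E13A30 (r,kernel):
  [0] read 0x2D idx=26: raw=0x4F007 flags P=1 W=1 U=1 S=0
  [1] read 0x4F idx=23: raw=0x51007 flags P=1 W=1 U=1 S=0
  [2] read 0x51 idx=19: raw=0x54007 flags P=1 W=1 U=1 S=0
  ✓ 0x54A30  — 3 lookups
#5 VA=0x48000085E (r,kernel):
  [0] read 0x2D idx=18: raw=0x6004 flags P=0 W=0 U=1 S=0
  ⇒ fault: PAGE_NOT_PRESENT  — 1 lookups
#6 VA=0x102E02884 (r,kernel):
  [0] read 0x2D idx=4: raw=0x55007 flags P=1 W=1 U=1 S=0
  [1] read 0x55 idx=23: raw=0x56007 flags P=1 W=1 U=1 S=0
  [2] read 0x56 idx=2: raw=0x57007 flags P=1 W=1 U=1 S=0
  ✓ 0x57884  — 3 lookups

Access #3 PA: 0x4EFAB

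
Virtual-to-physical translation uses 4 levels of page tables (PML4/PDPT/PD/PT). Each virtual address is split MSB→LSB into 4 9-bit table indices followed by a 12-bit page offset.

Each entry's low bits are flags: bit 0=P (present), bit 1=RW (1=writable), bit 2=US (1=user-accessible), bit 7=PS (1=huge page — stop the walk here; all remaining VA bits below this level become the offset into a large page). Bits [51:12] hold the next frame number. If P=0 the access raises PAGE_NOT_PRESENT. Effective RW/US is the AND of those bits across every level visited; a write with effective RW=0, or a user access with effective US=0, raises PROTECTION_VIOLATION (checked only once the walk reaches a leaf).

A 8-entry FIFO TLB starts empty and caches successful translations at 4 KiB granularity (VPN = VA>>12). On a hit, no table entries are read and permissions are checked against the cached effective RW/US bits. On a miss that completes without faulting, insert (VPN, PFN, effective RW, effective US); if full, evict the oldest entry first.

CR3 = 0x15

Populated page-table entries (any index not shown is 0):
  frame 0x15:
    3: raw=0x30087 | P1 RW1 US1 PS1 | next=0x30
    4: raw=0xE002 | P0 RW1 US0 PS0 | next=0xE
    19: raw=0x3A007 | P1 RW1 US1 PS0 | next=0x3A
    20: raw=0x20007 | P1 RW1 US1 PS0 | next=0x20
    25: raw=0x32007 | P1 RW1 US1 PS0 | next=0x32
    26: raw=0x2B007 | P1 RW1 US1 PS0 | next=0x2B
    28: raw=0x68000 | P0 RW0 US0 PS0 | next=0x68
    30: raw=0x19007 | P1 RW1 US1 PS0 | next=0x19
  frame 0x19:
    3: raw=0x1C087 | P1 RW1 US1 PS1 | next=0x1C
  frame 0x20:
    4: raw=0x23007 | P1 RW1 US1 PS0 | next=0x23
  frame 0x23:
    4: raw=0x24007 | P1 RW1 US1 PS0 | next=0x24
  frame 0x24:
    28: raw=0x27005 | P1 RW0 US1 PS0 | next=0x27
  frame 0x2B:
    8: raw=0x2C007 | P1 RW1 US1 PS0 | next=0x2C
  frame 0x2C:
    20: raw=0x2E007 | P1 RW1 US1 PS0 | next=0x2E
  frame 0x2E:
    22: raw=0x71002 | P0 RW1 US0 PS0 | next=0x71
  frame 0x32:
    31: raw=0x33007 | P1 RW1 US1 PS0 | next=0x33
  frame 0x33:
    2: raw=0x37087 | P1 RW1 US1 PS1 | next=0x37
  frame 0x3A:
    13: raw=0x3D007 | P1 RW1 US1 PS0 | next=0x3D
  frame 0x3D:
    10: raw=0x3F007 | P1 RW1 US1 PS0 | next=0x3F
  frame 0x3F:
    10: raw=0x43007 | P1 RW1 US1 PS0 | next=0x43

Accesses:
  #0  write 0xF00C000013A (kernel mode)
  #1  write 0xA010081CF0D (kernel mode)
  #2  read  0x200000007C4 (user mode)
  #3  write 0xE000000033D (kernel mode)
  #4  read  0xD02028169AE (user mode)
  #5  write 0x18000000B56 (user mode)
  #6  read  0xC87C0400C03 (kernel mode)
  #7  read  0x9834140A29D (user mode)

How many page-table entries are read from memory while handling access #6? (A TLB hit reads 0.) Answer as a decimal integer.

Walk each access:
#0 VA=0xF00C000013A (w,kernel):
  [0] read 0x15 idx=30: raw=0x19007 flags P=1 W=1 U=1 S=0
  [1] read 0x19 idx=3: raw=0x1C087 flags P=1 W=1 U=1 S=1
  ⇒ phys 0x1C13A (huge @L1)  [2 reads]
#1 VA=0xA010081CF0D (w,kernel):
  [0] read 0x15 idx=20: raw=0x20007 flags P=1 W=1 U=1 S=0
  [1] read 0x20 idx=4: raw=0x23007 flags P=1 W=1 U=1 S=0
  [2] read 0x23 idx=4: raw=0x24007 flags P=1 W=1 U=1 S=0
  [3] read 0x24 idx=28: raw=0x27005 flags P=1 W=0 U=1 S=0
  → PROTECTION_VIOLATION  (4 entries read)
#2 VA=0x200000007C4 (r,user):
  [0] read 0x15 idx=4: raw=0xE002 flags P=0 W=1 U=0 S=0
  → PAGE_NOT_PRESENT  (1 entries read)
#3 VA=0xE000000033D (w,kernel):
  [0] read 0x15 idx=28: raw=0x68000 flags P=0 W=0 U=0 S=0
  → PAGE_NOT_PRESENT  (1 entries read)
#4 VA=0xD02028169AE (r,user):
  [0] read 0x15 idx=26: raw=0x2B007 flags P=1 W=1 U=1 S=0
  [1] read 0x2B idx=8: raw=0x2C007 flags P=1 W=1 U=1 S=0
  [2] read 0x2C idx=20: raw=0x2E007 flags P=1 W=1 U=1 S=0
  [3] read 0x2E idx=22: raw=0x71002 flags P=0 W=1 U=0 S=0
  → PAGE_NOT_PRESENT  (4 entries read)
#5 VA=0x18000000B56 (w,user):
  [0] read 0x15 idx=3: raw=0x30087 flags P=1 W=1 U=1 S=1
  ⇒ phys 0x30B56 (huge @L0)  [1 reads]
#6 VA=0xC87C0400C03 (r,kernel):
  [0] read 0x15 idx=25: raw=0x32007 flags P=1 W=1 U=1 S=0
  [1] read 0x32 idx=31: raw=0x33007 flags P=1 W=1 U=1 S=0
  [2] read 0x33 idx=2: raw=0x37087 flags P=1 W=1 U=1 S=1
  ⇒ phys 0x37C03 (huge @L2)  [3 reads]
#7 VA=0x9834140A29D (r,user):
  [0] read 0x15 idx=19: raw=0x3A007 flags P=1 W=1 U=1 S=0
  [1] read 0x3A idx=13: raw=0x3D007 flags P=1 W=1 U=1 S=0
  [2] read 0x3D idx=10: raw=0x3F007 flags P=1 W=1 U=1 S=0
  [3] read 0x3F idx=10: raw=0x43007 flags P=1 W=1 U=1 S=0
  ⇒ phys 0x4329D  [4 reads]

Entries read for #6: 3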